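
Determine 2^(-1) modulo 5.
Since 5 is prime, by Fermat 2^(-1) ≡ 2^{3} ≡ 3 (mod 5). Verify: 2 × 3 = 6 ≡ 1 (mod 5)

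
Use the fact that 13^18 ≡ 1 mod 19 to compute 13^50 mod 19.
By Fermat: 13^{18} ≡ 1 mod 19. 50 = 2×18 + 14. So 13^{50} ≡ 13^{14} ≡ 5 mod 19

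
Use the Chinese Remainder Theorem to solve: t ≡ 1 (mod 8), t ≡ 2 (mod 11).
M = 8 × 11 = 88. M₁ = 11, y₁ ≡ 3 (mod 8). M₂ = 8, y₂ ≡ 7 (mod 11). t = 1×11×3 + 2×8×7 ≡ 57 (mod 88)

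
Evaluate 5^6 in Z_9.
By repeated squaring mod 9: 5^{1}≡5, 5^{2}≡7, 5^{4}≡4. Then 5^{6} = 5^{4+2} ≡ 4 × 7 ≡ 1 mod 9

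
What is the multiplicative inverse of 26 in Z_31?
Since 31 is prime, by Fermat 26^(-1) ≡ 26^{29} ≡ 6 (mod 31). Verify: 26 × 6 = 156 ≡ 1 (mod 31)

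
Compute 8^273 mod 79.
Using Fermat: 8^{78} ≡ 1 mod 79. 273 ≡ 39 mod 78. So 8^{273} ≡ 8^{39} ≡ 1 mod 79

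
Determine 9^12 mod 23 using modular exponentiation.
By repeated squaring (mod 23): 9^{1}≡9, 9^{2}≡12, 9^{4}≡6, 9^{8}≡13. Then 9^{12} = 9^{8+4} ≡ 13 × 6 ≡ 9 (mod 23)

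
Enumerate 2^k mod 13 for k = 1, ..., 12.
2^1, 2^2, ..., 2^{12} mod 13: [2, 4, 8, 3, 6, 12, 11, 9, 5, 10, 7, 1]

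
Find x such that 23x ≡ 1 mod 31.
Since 31 is prime, by Fermat 23^(-1) ≡ 23^{29} ≡ 27 mod 31. Verify: 23 × 27 = 621 ≡ 1 mod 31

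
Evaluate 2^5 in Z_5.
Using Fermat: 2^{4} ≡ 1 mod 5. 5 ≡ 1 mod 4. So 2^{5} ≡ 2^{1} ≡ 2 mod 5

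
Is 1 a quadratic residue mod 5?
By Euler's criterion: 1^{2} ≡ 1 mod 5. Since this equals 1, 1 is a QR.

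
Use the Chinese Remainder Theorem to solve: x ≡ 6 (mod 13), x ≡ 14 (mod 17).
M = 13 × 17 = 221. M₁ = 17, y₁ ≡ 10 (mod 13). M₂ = 13, y₂ ≡ 4 (mod 17). x = 6×17×10 + 14×13×4 ≡ 201 (mod 221)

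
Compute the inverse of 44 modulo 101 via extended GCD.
Extended GCD: 44(-39) + 101(17) = 1. So 44^(-1) ≡ -39 ≡ 62 (mod 101). Verify: 44 × 62 = 2728 ≡ 1 (mod 101)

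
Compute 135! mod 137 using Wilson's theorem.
(136)! = (135)! × (136) ≡ -1 mod 137. So (135)! ≡ -1 × (136)^(-1) ≡ (-1)×(-1) = 1 mod 137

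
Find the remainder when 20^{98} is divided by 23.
By Fermat: 20^{22} ≡ 1 mod 23. 98 = 4×22 + 10. So 20^{98} ≡ 20^{10} ≡ 8 mod 23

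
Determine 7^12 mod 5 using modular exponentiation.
Using Fermat: 7^{4} ≡ 1 (mod 5). 12 ≡ 0 (mod 4). So 7^{12} ≡ 7^{0} ≡ 1 (mod 5)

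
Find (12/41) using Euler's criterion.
(12/41) = 12^{20} mod 41 = -1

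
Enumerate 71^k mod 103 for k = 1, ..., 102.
71^1, 71^2, ..., 71^{102} mod 103: [71, 97, 89, 36, 84, 93, 11, 60, 37, 52, 87, 100, 96, 18, 42, 98, 57, 30, 70, 26, 95, 50, 48, 9, 21, 49, 80, 15, 35, 13, 99, 25, 24, 56, 62, 76, 40, 59, 69, 58, 101, 64, 12, 28, 31, 38, 20, 81, 86, 29, 102, 32, 6, 14, 67, 19, 10, 92, 43, 66, 51, 16, 3, 7, 85, 61, 5, 46, 73, 33, 77, 8, 53, 55, 94, 82, 54, 23, 88, 68, 90, 4, 78, 79, 47, 41, 27, 63, 44, 34, 45, 2, 39, 91, 75, 72, 65, 83, 22, 17, 74, 1]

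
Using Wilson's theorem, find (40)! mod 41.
By Wilson's theorem, (40)! ≡ -1 ≡ 40 mod 41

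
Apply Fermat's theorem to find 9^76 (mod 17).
By Fermat: 9^{16} ≡ 1 (mod 17). 76 = 4×16 + 12. So 9^{76} ≡ 9^{12} ≡ 16 (mod 17)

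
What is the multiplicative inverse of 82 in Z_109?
Since 109 is prime, by Fermat 82^(-1) ≡ 82^{107} ≡ 4 (mod 109). Verify: 82 × 4 = 328 ≡ 1 (mod 109)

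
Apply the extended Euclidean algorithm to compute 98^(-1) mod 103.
Extended GCD: 98(41) + 103(-39) = 1. So 98^(-1) ≡ 41 mod 103. Verify: 98 × 41 = 4018 ≡ 1 mod 103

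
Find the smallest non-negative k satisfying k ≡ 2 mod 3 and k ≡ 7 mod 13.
M = 3 × 13 = 39. M₁ = 13, y₁ ≡ 1 mod 3. M₂ = 3, y₂ ≡ 9 mod 13. k = 2×13×1 + 7×3×9 ≡ 20 mod 39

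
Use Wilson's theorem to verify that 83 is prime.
(82)! mod 83 = 82. Since this equals -1 mod 83, Wilson confirms 83 is prime.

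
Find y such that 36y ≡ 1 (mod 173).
Since 173 is prime, by Fermat 36^(-1) ≡ 36^{171} ≡ 149 (mod 173). Verify: 36 × 149 = 5364 ≡ 1 (mod 173)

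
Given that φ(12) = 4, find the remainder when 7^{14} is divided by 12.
By Euler: 7^{4} ≡ 1 mod 12 since gcd(7, 12) = 1. 14 = 3×4 + 2. So 7^{14} ≡ 7^{2} ≡ 1 mod 12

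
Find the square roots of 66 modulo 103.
The square roots of 66 mod 103 are 13 and 90. Verify: 13² = 169 ≡ 66 mod 103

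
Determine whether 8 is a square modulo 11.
By Euler's criterion: 8^{5} ≡ 10 mod 11. Since this equals -1 (≡ 10), 8 is not a QR.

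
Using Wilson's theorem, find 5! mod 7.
(6)! = (5)! × (6) ≡ -1 mod 7. So (5)! ≡ -1 × (6)^(-1) ≡ (-1)×(-1) = 1 mod 7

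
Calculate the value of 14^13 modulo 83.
By repeated squaring mod 83: 14^{1}≡14, 14^{2}≡30, 14^{4}≡70, 14^{8}≡3. Then 14^{13} = 14^{8+4+1} ≡ 3 × 70 × 14 ≡ 35 mod 83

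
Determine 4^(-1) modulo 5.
Since 5 is prime, by Fermat 4^(-1) ≡ 4^{3} ≡ 4 mod 5. Verify: 4 × 4 = 16 ≡ 1 mod 5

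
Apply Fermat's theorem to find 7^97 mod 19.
By Fermat: 7^{18} ≡ 1 mod 19. 97 = 5×18 + 7. So 7^{97} ≡ 7^{7} ≡ 7 mod 19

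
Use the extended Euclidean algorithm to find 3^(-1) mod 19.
Extended GCD: 3(-6) + 19(1) = 1. So 3^(-1) ≡ -6 ≡ 13 (mod 19). Verify: 3 × 13 = 39 ≡ 1 (mod 19)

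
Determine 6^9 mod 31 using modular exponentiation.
By repeated squaring mod 31: 6^{1}≡6, 6^{2}≡5, 6^{4}≡25, 6^{8}≡5. Then 6^{9} = 6^{8+1} ≡ 5 × 6 ≡ 30 mod 31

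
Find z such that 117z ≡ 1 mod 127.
Since 127 is prime, by Fermat 117^(-1) ≡ 117^{125} ≡ 38 mod 127. Verify: 117 × 38 = 4446 ≡ 1 mod 127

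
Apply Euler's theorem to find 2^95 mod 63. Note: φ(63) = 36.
By Euler: 2^{36} ≡ 1 mod 63 since gcd(2, 63) = 1. 95 = 2×36 + 23. So 2^{95} ≡ 2^{23} ≡ 32 mod 63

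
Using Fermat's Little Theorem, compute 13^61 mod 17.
By Fermat: 13^{16} ≡ 1 mod 17. 61 = 3×16 + 13. So 13^{61} ≡ 13^{13} ≡ 13 mod 17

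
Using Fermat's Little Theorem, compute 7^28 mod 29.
By Fermat's Little Theorem, 7^{28} ≡ 1 (mod 29) since 29 is prime and gcd(7, 29) = 1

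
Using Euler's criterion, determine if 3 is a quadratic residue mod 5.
By Euler's criterion: 3^{2} ≡ 4 mod 5. Since this equals -1 (≡ 4), 3 is not a QR.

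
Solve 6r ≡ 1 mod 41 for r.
Since 41 is prime, by Fermat 6^(-1) ≡ 6^{39} ≡ 7 mod 41. Verify: 6 × 7 = 42 ≡ 1 mod 41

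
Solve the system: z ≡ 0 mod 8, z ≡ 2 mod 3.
M = 8 × 3 = 24. M₁ = 3, y₁ ≡ 3 mod 8. M₂ = 8, y₂ ≡ 2 mod 3. z = 0×3×3 + 2×8×2 ≡ 8 mod 24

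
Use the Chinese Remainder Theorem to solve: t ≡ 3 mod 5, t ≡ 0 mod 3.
M = 5 × 3 = 15. M₁ = 3, y₁ ≡ 2 mod 5. M₂ = 5, y₂ ≡ 2 mod 3. t = 3×3×2 + 0×5×2 ≡ 3 mod 15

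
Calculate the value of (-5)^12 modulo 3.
Using Fermat: (-5)^{2} ≡ 1 (mod 3). 12 ≡ 0 (mod 2). So (-5)^{12} ≡ (-5)^{0} ≡ 1 (mod 3)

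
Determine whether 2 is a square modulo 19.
By Euler's criterion: 2^{9} ≡ 18 (mod 19). Since this equals -1 (≡ 18), 2 is not a QR.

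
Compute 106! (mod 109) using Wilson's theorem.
(108)! = (106)! × (107) × (108) ≡ -1 (mod 109). So (106)! ≡ -1 × [(108)(107)]^(-1) ≡ 54 (mod 109)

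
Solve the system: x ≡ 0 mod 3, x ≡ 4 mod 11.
M = 3 × 11 = 33. M₁ = 11, y₁ ≡ 2 mod 3. M₂ = 3, y₂ ≡ 4 mod 11. x = 0×11×2 + 4×3×4 ≡ 15 mod 33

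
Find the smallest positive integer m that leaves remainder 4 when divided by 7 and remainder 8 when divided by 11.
M = 7 × 11 = 77. M₁ = 11, y₁ ≡ 2 mod 7. M₂ = 7, y₂ ≡ 8 mod 11. m = 4×11×2 + 8×7×8 ≡ 74 mod 77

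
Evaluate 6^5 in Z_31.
By repeated squaring mod 31: 6^{1}≡6, 6^{2}≡5, 6^{4}≡25. Then 6^{5} = 6^{4+1} ≡ 25 × 6 ≡ 26 mod 31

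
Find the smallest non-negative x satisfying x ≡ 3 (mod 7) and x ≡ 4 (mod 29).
M = 7 × 29 = 203. M₁ = 29, y₁ ≡ 1 (mod 7). M₂ = 7, y₂ ≡ 25 (mod 29). x = 3×29×1 + 4×7×25 ≡ 178 (mod 203)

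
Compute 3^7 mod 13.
By repeated squaring (mod 13): 3^{1}≡3, 3^{2}≡9, 3^{4}≡3. Then 3^{7} = 3^{4+2+1} ≡ 3 × 9 × 3 ≡ 3 (mod 13)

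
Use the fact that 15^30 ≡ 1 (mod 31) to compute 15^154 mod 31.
By Fermat: 15^{30} ≡ 1 (mod 31). 154 ≡ 4 (mod 30). So 15^{154} ≡ 15^{4} ≡ 2 (mod 31)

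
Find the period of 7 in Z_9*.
Powers of 7 mod 9: 7^1≡7, 7^2≡4, 7^3≡1. Order = 3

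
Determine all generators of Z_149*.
There are φ(148) = 72 primitive roots mod 149: {2, 3, 8, 10, 11, 12, 13, 14, 15, 18, 21, 23, 27, 32, 34, 38, 40, 41, 43, 48, 50, 51, 52, 55, 56, 57, 58, 59, 60, 62, 65, 66, 70, 71, 72, 74, 75, 77, 78, 79, 83, 84, 87, 89, 90, 91, 92, 93, 94, 97, 98, 99, 101, 106, 108, 109, 111, 115, 117, 122, 126, 128, 131, 134, 135, 136, 137, 138, 139, 141, 146, 147}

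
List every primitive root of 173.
There are φ(172) = 84 primitive roots mod 173: {2, 3, 5, 7, 8, 11, 12, 17, 18, 19, 20, 26, 27, 28, 30, 32, 39, 42, 44, 45, 46, 48, 50, 53, 58, 59, 61, 62, 63, 65, 66, 68, 69, 70, 71, 72, 74, 75, 76, 79, 82, 86, 87, 91, 94, 97, 98, 99, 101, 102, 103, 104, 105, 107, 108, 110, 111, 112, 114, 115, 120, 123, 125, 127, 128, 129, 131, 134, 141, 143, 145, 146, 147, 153, 154, 155, 156, 161, 162, 165, 166, 168, 170, 171}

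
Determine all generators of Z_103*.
There are φ(102) = 32 primitive roots mod 103: {5, 6, 11, 12, 20, 21, 35, 40, 43, 44, 45, 48, 51, 53, 54, 62, 65, 67, 70, 71, 74, 75, 77, 78, 84, 85, 86, 87, 88, 96, 99, 101}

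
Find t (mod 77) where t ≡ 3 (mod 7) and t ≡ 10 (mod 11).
M = 7 × 11 = 77. M₁ = 11, y₁ ≡ 2 (mod 7). M₂ = 7, y₂ ≡ 8 (mod 11). t = 3×11×2 + 10×7×8 ≡ 10 (mod 77)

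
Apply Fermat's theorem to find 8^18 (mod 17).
By Fermat: 8^{16} ≡ 1 (mod 17). So 8^{18} = 8^{16} · 8^{2} ≡ 8^{2} ≡ 13 (mod 17)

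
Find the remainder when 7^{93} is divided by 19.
By Fermat: 7^{18} ≡ 1 (mod 19). 93 = 5×18 + 3. So 7^{93} ≡ 7^{3} ≡ 1 (mod 19)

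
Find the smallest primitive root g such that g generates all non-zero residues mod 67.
g = 2. Powers: [2, 4, 8, 16, 32, 64, 61, 55, 43, 19, ...] generates all 66 non-zero residues.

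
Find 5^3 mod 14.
5^{3} = 125 ≡ 13 mod 14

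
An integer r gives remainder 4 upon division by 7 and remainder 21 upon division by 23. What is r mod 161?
M = 7 × 23 = 161. M₁ = 23, y₁ ≡ 4 mod 7. M₂ = 7, y₂ ≡ 10 mod 23. r = 4×23×4 + 21×7×10 ≡ 67 mod 161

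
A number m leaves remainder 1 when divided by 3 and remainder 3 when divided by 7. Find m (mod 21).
M = 3 × 7 = 21. M₁ = 7, y₁ ≡ 1 (mod 3). M₂ = 3, y₂ ≡ 5 (mod 7). m = 1×7×1 + 3×3×5 ≡ 10 (mod 21)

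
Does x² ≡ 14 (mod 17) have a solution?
By Euler's criterion: 14^{8} ≡ 16 (mod 17). Since this equals -1 (≡ 16), 14 is not a QR.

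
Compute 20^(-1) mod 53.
Since 53 is prime, by Fermat 20^(-1) ≡ 20^{51} ≡ 8 mod 53. Verify: 20 × 8 = 160 ≡ 1 mod 53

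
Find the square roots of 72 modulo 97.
The square roots of 72 mod 97 are 13 and 84. Verify: 13² = 169 ≡ 72 mod 97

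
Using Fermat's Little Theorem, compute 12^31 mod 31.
By Fermat: 12^{30} ≡ 1 mod 31. So 12^{31} = 12^{30} · 12^{1} ≡ 12^{1} ≡ 12 mod 31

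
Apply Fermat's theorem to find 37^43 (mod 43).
By Fermat: 37^{42} ≡ 1 (mod 43). So 37^{43} = 37^{42} · 37^{1} ≡ 37^{1} ≡ 37 (mod 43)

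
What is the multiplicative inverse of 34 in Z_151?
Since 151 is prime, by Fermat 34^(-1) ≡ 34^{149} ≡ 40 (mod 151). Verify: 34 × 40 = 1360 ≡ 1 (mod 151)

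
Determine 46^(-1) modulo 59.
Since 59 is prime, by Fermat 46^(-1) ≡ 46^{57} ≡ 9 mod 59. Verify: 46 × 9 = 414 ≡ 1 mod 59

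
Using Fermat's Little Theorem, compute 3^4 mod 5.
By Fermat's Little Theorem, 3^{4} ≡ 1 mod 5 since 5 is prime and gcd(3, 5) = 1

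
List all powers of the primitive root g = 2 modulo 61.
2^1, 2^2, ..., 2^{60} mod 61: [2, 4, 8, 16, 32, 3, 6, 12, 24, 48, 35, 9, 18, 36, 11, 22, 44, 27, 54, 47, 33, 5, 10, 20, 40, 19, 38, 15, 30, 60, 59, 57, 53, 45, 29, 58, 55, 49, 37, 13, 26, 52, 43, 25, 50, 39, 17, 34, 7, 14, 28, 56, 51, 41, 21, 42, 23, 46, 31, 1]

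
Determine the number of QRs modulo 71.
For prime 71, there are (p-1)/2 = (71-1)/2 = 35 quadratic residues (excluding 0).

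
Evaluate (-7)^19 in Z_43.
By repeated squaring (mod 43): (-7)^{1}≡36, (-7)^{2}≡6, (-7)^{4}≡36, (-7)^{8}≡6, (-7)^{16}≡36. Then (-7)^{19} = (-7)^{16+2+1} ≡ 36 × 6 × 36 ≡ 36 (mod 43)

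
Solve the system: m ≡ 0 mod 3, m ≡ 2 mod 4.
M = 3 × 4 = 12. M₁ = 4, y₁ ≡ 1 mod 3. M₂ = 3, y₂ ≡ 3 mod 4. m = 0×4×1 + 2×3×3 ≡ 6 mod 12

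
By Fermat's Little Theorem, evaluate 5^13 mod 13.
By Fermat: 5^{12} ≡ 1 (mod 13). So 5^{13} = 5^{12} · 5^{1} ≡ 5^{1} ≡ 5 (mod 13)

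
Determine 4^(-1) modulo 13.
Since 13 is prime, by Fermat 4^(-1) ≡ 4^{11} ≡ 10 mod 13. Verify: 4 × 10 = 40 ≡ 1 mod 13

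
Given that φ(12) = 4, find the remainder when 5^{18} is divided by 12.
By Euler: 5^{4} ≡ 1 mod 12 since gcd(5, 12) = 1. 18 = 4×4 + 2. So 5^{18} ≡ 5^{2} ≡ 1 mod 12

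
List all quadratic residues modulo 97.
Quadratic residues modulo 97: {1, 2, 3, 4, 6, 8, 9, 11, 12, 16, 18, 22, 24, 25, 27, 31, 32, 33, 35, 36, 43, 44, 47, 48, 49, 50, 53, 54, 61, 62, 64, 65, 66, 70, 72, 73, 75, 79, 81, 85, 86, 88, 89, 91, 93, 94, 95, 96}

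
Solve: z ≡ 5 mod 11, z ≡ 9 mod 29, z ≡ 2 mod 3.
M = 11 × 29 × 3 = 957. M₁ = 87, y₁ ≡ 10 mod 11. M₂ = 33, y₂ ≡ 22 mod 29. M₃ = 319, y₃ ≡ 1 mod 3. z = 5×87×10 + 9×33×22 + 2×319×1 ≡ 38 mod 957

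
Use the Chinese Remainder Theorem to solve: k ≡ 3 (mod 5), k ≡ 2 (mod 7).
M = 5 × 7 = 35. M₁ = 7, y₁ ≡ 3 (mod 5). M₂ = 5, y₂ ≡ 3 (mod 7). k = 3×7×3 + 2×5×3 ≡ 23 (mod 35)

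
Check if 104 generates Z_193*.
104^{64} ≡ 1 (mod 193) and 64 < 192, so ord_193(104) = 64 ≠ 192 and 104 is not a primitive root.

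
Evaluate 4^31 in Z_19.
Using Fermat: 4^{18} ≡ 1 mod 19. 31 ≡ 13 mod 18. So 4^{31} ≡ 4^{13} ≡ 9 mod 19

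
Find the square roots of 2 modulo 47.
The square roots of 2 mod 47 are 7 and 40. Verify: 7² = 49 ≡ 2 (mod 47)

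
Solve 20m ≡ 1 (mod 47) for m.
Since 47 is prime, by Fermat 20^(-1) ≡ 20^{45} ≡ 40 (mod 47). Verify: 20 × 40 = 800 ≡ 1 (mod 47)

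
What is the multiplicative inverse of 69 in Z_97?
Since 97 is prime, by Fermat 69^(-1) ≡ 69^{95} ≡ 45 mod 97. Verify: 69 × 45 = 3105 ≡ 1 mod 97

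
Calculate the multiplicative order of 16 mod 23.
Powers of 16 mod 23: 16^1≡16, 16^2≡3, 16^3≡2, 16^4≡9, 16^5≡6, 16^6≡4, 16^7≡18, 16^8≡12, 16^9≡8, 16^10≡13, 16^11≡1. Order = 11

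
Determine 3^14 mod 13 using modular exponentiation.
Using Fermat: 3^{12} ≡ 1 mod 13. 14 ≡ 2 mod 12. So 3^{14} ≡ 3^{2} ≡ 9 mod 13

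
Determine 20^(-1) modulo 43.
Since 43 is prime, by Fermat 20^(-1) ≡ 20^{41} ≡ 28 mod 43. Verify: 20 × 28 = 560 ≡ 1 mod 43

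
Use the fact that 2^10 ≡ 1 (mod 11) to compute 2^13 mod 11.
By Fermat: 2^{10} ≡ 1 (mod 11). So 2^{13} = 2^{10} · 2^{3} ≡ 2^{3} ≡ 8 (mod 11)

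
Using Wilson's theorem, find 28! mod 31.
(30)! = (28)! × (29) × (30) ≡ -1 mod 31. So (28)! ≡ -1 × [(30)(29)]^(-1) ≡ 15 mod 31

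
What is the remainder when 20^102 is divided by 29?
Using Fermat: 20^{28} ≡ 1 mod 29. 102 ≡ 18 mod 28. So 20^{102} ≡ 20^{18} ≡ 7 mod 29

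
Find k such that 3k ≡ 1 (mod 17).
Since 17 is prime, by Fermat 3^(-1) ≡ 3^{15} ≡ 6 (mod 17). Verify: 3 × 6 = 18 ≡ 1 (mod 17)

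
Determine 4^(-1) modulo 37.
Since 37 is prime, by Fermat 4^(-1) ≡ 4^{35} ≡ 28 mod 37. Verify: 4 × 28 = 112 ≡ 1 mod 37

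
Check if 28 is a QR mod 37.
By Euler's criterion: 28^{18} ≡ 1 mod 37. Since this equals 1, 28 is a QR.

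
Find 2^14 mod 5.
Using Fermat: 2^{4} ≡ 1 mod 5. 14 ≡ 2 mod 4. So 2^{14} ≡ 2^{2} ≡ 4 mod 5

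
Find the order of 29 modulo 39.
Powers of 29 mod 39: 29^1≡29, 29^2≡22, 29^3≡14, 29^4≡16, 29^5≡35, 29^6≡1. Order = 6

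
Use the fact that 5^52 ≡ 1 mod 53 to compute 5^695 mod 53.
By Fermat: 5^{52} ≡ 1 mod 53. 695 ≡ 19 mod 52. So 5^{695} ≡ 5^{19} ≡ 35 mod 53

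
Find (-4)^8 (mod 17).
By repeated squaring (mod 17): (-4)^{1}≡13, (-4)^{2}≡16, (-4)^{4}≡1, (-4)^{8}≡1. So (-4)^{8} ≡ 1 (mod 17)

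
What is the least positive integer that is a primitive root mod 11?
g = 2. For each prime q|10: 2^{5}≡10, 2^{2}≡4, none ≡ 1, so ord_11(2) = 10 and 2 is a primitive root.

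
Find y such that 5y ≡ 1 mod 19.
Since 19 is prime, by Fermat 5^(-1) ≡ 5^{17} ≡ 4 mod 19. Verify: 5 × 4 = 20 ≡ 1 mod 19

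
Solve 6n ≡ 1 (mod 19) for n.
Since 19 is prime, by Fermat 6^(-1) ≡ 6^{17} ≡ 16 (mod 19). Verify: 6 × 16 = 96 ≡ 1 (mod 19)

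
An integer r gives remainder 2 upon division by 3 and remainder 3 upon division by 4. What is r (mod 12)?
M = 3 × 4 = 12. M₁ = 4, y₁ ≡ 1 (mod 3). M₂ = 3, y₂ ≡ 3 (mod 4). r = 2×4×1 + 3×3×3 ≡ 11 (mod 12)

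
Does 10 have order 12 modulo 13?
10^{6} ≡ 1 (mod 13) and 6 < 12, so ord_13(10) = 6 ≠ 12 and 10 is not a primitive root.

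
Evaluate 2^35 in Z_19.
Using Fermat: 2^{18} ≡ 1 (mod 19). 35 ≡ 17 (mod 18). So 2^{35} ≡ 2^{17} ≡ 10 (mod 19)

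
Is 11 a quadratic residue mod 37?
By Euler's criterion: 11^{18} ≡ 1 (mod 37). Since this equals 1, 11 is a QR.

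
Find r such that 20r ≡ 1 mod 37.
Since 37 is prime, by Fermat 20^(-1) ≡ 20^{35} ≡ 13 mod 37. Verify: 20 × 13 = 260 ≡ 1 mod 37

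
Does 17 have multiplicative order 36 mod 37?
Powers of 17 mod 37: 17^1≡17, 17^2≡30, 17^3≡29, 17^4≡12, 17^5≡19, 17^6≡27, 17^7≡15, 17^8≡33, 17^9≡6, 17^10≡28, 17^11≡32, 17^12≡26, 17^13≡35, 17^14≡3, 17^15≡14, 17^16≡16, 17^17≡13, 17^18≡36, 17^19≡20, 17^20≡7, 17^21≡8, 17^22≡25, 17^23≡18, 17^24≡10, 17^25≡22, 17^26≡4, 17^27≡31, 17^28≡9, 17^29≡5, 17^30≡11, 17^31≡2, 17^32≡34, 17^33≡23, 17^34≡21, 17^35≡24, 17^36≡1. First k with 17^k≡1 is k=36. Yes, ord_37(17) = 36.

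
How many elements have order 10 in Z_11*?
Number of primitive roots mod 11 = φ(p-1) = φ(10) = 4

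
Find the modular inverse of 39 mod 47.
Since 47 is prime, by Fermat 39^(-1) ≡ 39^{45} ≡ 41 mod 47. Verify: 39 × 41 = 1599 ≡ 1 mod 47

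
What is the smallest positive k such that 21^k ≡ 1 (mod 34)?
Powers of 21 mod 34: 21^1≡21, 21^2≡33, 21^3≡13, 21^4≡1. ord_34(21) = 4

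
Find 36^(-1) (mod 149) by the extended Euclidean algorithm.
Extended GCD: 36(29) + 149(-7) = 1. So 36^(-1) ≡ 29 (mod 149). Verify: 36 × 29 = 1044 ≡ 1 (mod 149)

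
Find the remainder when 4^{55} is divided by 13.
By Fermat: 4^{12} ≡ 1 (mod 13). 55 = 4×12 + 7. So 4^{55} ≡ 4^{7} ≡ 4 (mod 13)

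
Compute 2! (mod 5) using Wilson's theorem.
(4)! = (2)! × (3) × (4) ≡ -1 (mod 5). So (2)! ≡ -1 × [(4)(3)]^(-1) ≡ 2 (mod 5)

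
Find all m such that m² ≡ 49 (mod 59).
The square roots of 49 mod 59 are 7 and 52. Verify: 7² = 49 ≡ 49 (mod 59)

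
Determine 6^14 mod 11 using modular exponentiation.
Using Fermat: 6^{10} ≡ 1 (mod 11). 14 ≡ 4 (mod 10). So 6^{14} ≡ 6^{4} ≡ 9 (mod 11)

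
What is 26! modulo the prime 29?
(28)! = (26)! × (27) × (28) ≡ -1 (mod 29). So (26)! ≡ -1 × [(28)(27)]^(-1) ≡ 14 (mod 29)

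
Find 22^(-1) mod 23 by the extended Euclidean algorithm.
Extended GCD: 22(-1) + 23(1) = 1. So 22^(-1) ≡ -1 ≡ 22 mod 23. Verify: 22 × 22 = 484 ≡ 1 mod 23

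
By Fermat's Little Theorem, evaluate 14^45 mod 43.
By Fermat: 14^{42} ≡ 1 (mod 43). So 14^{45} = 14^{42} · 14^{3} ≡ 14^{3} ≡ 35 (mod 43)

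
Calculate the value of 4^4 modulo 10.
4^{4} = 256 ≡ 6 mod 10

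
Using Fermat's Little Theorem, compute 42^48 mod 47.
By Fermat: 42^{46} ≡ 1 (mod 47). So 42^{48} = 42^{46} · 42^{2} ≡ 42^{2} ≡ 25 (mod 47)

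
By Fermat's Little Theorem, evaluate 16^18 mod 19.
By Fermat's Little Theorem, 16^{18} ≡ 1 mod 19 since 19 is prime and gcd(16, 19) = 1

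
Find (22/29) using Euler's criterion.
(22/29) = 22^{14} mod 29 = 1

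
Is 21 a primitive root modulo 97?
ord_97(21) divides 96. For each prime q|96: 21^{48}≡96, 21^{32}≡61, none ≡ 1. So 21 has order 96 and is a primitive root mod 97.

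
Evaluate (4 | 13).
(4/13) = 4^{6} mod 13 = 1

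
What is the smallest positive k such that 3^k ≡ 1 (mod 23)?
Powers of 3 mod 23: 3^1≡3, 3^2≡9, 3^3≡4, 3^4≡12, 3^5≡13, 3^6≡16, 3^7≡2, 3^8≡6, 3^9≡18, 3^10≡8, 3^11≡1. So the order of 3 is 11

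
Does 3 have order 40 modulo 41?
3^{8} ≡ 1 mod 41 and 8 < 40, so ord_41(3) = 8 ≠ 40 and 3 is not a primitive root.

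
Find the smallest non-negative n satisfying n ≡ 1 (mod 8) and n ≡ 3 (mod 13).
M = 8 × 13 = 104. M₁ = 13, y₁ ≡ 5 (mod 8). M₂ = 8, y₂ ≡ 5 (mod 13). n = 1×13×5 + 3×8×5 ≡ 81 (mod 104)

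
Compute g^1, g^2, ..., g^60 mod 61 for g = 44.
44^1, 44^2, ..., 44^{60} mod 61: [44, 45, 28, 12, 40, 52, 31, 22, 53, 14, 6, 20, 26, 46, 11, 57, 7, 3, 10, 13, 23, 36, 59, 34, 32, 5, 37, 42, 18, 60, 17, 16, 33, 49, 21, 9, 30, 39, 8, 47, 55, 41, 35, 15, 50, 4, 54, 58, 51, 48, 38, 25, 2, 27, 29, 56, 24, 19, 43, 1]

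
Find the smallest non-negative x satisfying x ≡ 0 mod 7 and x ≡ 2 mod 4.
M = 7 × 4 = 28. M₁ = 4, y₁ ≡ 2 mod 7. M₂ = 7, y₂ ≡ 3 mod 4. x = 0×4×2 + 2×7×3 ≡ 14 mod 28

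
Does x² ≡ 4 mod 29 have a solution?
By Euler's criterion: 4^{14} ≡ 1 mod 29. Since this equals 1, 4 is a QR.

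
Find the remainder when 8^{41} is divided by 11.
By Fermat: 8^{10} ≡ 1 mod 11. 41 = 4×10 + 1. So 8^{41} ≡ 8^{1} ≡ 8 mod 11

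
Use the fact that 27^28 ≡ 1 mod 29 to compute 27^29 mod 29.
By Fermat: 27^{28} ≡ 1 mod 29. So 27^{29} = 27^{28} · 27^{1} ≡ 27^{1} ≡ 27 mod 29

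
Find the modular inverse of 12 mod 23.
Since 23 is prime, by Fermat 12^(-1) ≡ 12^{21} ≡ 2 (mod 23). Verify: 12 × 2 = 24 ≡ 1 (mod 23)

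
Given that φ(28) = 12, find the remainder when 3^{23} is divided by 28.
By Euler: 3^{12} ≡ 1 (mod 28) since gcd(3, 28) = 1. 23 = 1×12 + 11. So 3^{23} ≡ 3^{11} ≡ 19 (mod 28)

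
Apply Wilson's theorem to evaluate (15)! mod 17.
(16)! = (15)! × (16) ≡ -1 (mod 17). So (15)! ≡ -1 × (16)^(-1) ≡ (-1)×(-1) = 1 (mod 17)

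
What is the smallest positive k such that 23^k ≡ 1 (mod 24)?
Powers of 23 mod 24: 23^1≡23, 23^2≡1. Order = 2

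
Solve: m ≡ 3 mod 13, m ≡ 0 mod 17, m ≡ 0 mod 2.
M = 13 × 17 × 2 = 442. M₁ = 34, y₁ ≡ 5 mod 13. M₂ = 26, y₂ ≡ 2 mod 17. M₃ = 221, y₃ ≡ 1 mod 2. m = 3×34×5 + 0×26×2 + 0×221×1 ≡ 68 mod 442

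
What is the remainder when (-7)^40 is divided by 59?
By repeated squaring (mod 59): (-7)^{1}≡52, (-7)^{2}≡49, (-7)^{4}≡41, (-7)^{8}≡29, (-7)^{16}≡15, (-7)^{32}≡48. Then (-7)^{40} = (-7)^{32+8} ≡ 48 × 29 ≡ 35 (mod 59)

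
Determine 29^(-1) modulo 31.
Since 31 is prime, by Fermat 29^(-1) ≡ 29^{29} ≡ 15 (mod 31). Verify: 29 × 15 = 435 ≡ 1 (mod 31)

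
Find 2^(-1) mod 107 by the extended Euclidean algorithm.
Extended GCD: 2(-53) + 107(1) = 1. So 2^(-1) ≡ -53 ≡ 54 mod 107. Verify: 2 × 54 = 108 ≡ 1 mod 107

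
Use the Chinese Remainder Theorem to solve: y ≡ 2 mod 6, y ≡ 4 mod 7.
M = 6 × 7 = 42. M₁ = 7, y₁ ≡ 1 mod 6. M₂ = 6, y₂ ≡ 6 mod 7. y = 2×7×1 + 4×6×6 ≡ 32 mod 42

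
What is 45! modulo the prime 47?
(46)! = (45)! × (46) ≡ -1 mod 47. So (45)! ≡ -1 × (46)^(-1) ≡ (-1)×(-1) = 1 mod 47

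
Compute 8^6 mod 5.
Using Fermat: 8^{4} ≡ 1 mod 5. 6 ≡ 2 mod 4. So 8^{6} ≡ 8^{2} ≡ 4 mod 5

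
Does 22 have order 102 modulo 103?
22^{34} ≡ 1 (mod 103) and 34 < 102, so ord_103(22) = 34 ≠ 102 and 22 is not a primitive root.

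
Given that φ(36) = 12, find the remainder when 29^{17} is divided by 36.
By Euler: 29^{12} ≡ 1 mod 36 since gcd(29, 36) = 1. 17 = 1×12 + 5. So 29^{17} ≡ 29^{5} ≡ 5 mod 36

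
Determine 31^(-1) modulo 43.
Since 43 is prime, by Fermat 31^(-1) ≡ 31^{41} ≡ 25 (mod 43). Verify: 31 × 25 = 775 ≡ 1 (mod 43)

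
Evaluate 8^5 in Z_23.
By repeated squaring mod 23: 8^{1}≡8, 8^{2}≡18, 8^{4}≡2. Then 8^{5} = 8^{4+1} ≡ 2 × 8 ≡ 16 mod 23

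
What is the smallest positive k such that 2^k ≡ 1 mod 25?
Powers of 2 mod 25: 2^1≡2, 2^2≡4, 2^3≡8, 2^4≡16, 2^5≡7, 2^6≡14, 2^7≡3, 2^8≡6, 2^9≡12, 2^10≡24, 2^11≡23, 2^12≡21, 2^13≡17, 2^14≡9, 2^15≡18, 2^16≡11, 2^17≡22, 2^18≡19, 2^19≡13, 2^20≡1. So the order of 2 is 20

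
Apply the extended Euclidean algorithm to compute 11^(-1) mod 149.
Extended GCD: 11(-27) + 149(2) = 1. So 11^(-1) ≡ -27 ≡ 122 mod 149. Verify: 11 × 122 = 1342 ≡ 1 mod 149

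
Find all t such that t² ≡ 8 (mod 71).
The square roots of 8 mod 71 are 24 and 47. Verify: 24² = 576 ≡ 8 (mod 71)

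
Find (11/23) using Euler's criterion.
(11/23) = 11^{11} mod 23 = -1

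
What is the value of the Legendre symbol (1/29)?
(1/29) = 1^{14} mod 29 = 1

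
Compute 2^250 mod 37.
Using Fermat: 2^{36} ≡ 1 mod 37. 250 ≡ 34 mod 36. So 2^{250} ≡ 2^{34} ≡ 28 mod 37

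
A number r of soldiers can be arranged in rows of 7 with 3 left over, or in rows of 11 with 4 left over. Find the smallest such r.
M = 7 × 11 = 77. M₁ = 11, y₁ ≡ 2 mod 7. M₂ = 7, y₂ ≡ 8 mod 11. r = 3×11×2 + 4×7×8 ≡ 59 mod 77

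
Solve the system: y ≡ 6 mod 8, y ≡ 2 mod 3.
M = 8 × 3 = 24. M₁ = 3, y₁ ≡ 3 mod 8. M₂ = 8, y₂ ≡ 2 mod 3. y = 6×3×3 + 2×8×2 ≡ 14 mod 24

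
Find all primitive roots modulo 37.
There are φ(36) = 12 primitive roots mod 37: {2, 5, 13, 15, 17, 18, 19, 20, 22, 24, 32, 35}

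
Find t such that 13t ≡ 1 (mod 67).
Since 67 is prime, by Fermat 13^(-1) ≡ 13^{65} ≡ 31 (mod 67). Verify: 13 × 31 = 403 ≡ 1 (mod 67)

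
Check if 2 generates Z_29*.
ord_29(2) divides 28. For each prime q|28: 2^{14}≡28, 2^{4}≡16, none ≡ 1. So 2 has order 28 and is a primitive root mod 29.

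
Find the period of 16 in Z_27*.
Powers of 16 mod 27: 16^1≡16, 16^2≡13, 16^3≡19, 16^4≡7, 16^5≡4, 16^6≡10, 16^7≡25, 16^8≡22, 16^9≡1. Order = 9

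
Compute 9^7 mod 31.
By repeated squaring (mod 31): 9^{1}≡9, 9^{2}≡19, 9^{4}≡20. Then 9^{7} = 9^{4+2+1} ≡ 20 × 19 × 9 ≡ 10 (mod 31)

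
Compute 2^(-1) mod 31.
Since 31 is prime, by Fermat 2^(-1) ≡ 2^{29} ≡ 16 mod 31. Verify: 2 × 16 = 32 ≡ 1 mod 31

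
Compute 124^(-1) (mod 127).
Since 127 is prime, by Fermat 124^(-1) ≡ 124^{125} ≡ 42 (mod 127). Verify: 124 × 42 = 5208 ≡ 1 (mod 127)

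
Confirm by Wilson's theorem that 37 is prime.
(36)! mod 37 = 36. Since this equals -1 mod 37, Wilson confirms 37 is prime.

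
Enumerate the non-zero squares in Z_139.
QRs mod 139: {1, 4, 5, 6, 7, 9, 11, 13, 16, 20, 24, 25, 28, 29, 30, 31, 34, 35, 36, 37, 38, 41, 42, 44, 45, 46, 47, 49, 51, 52, 54, 55, 57, 63, 64, 65, 66, 67, 69, 71, 77, 78, 79, 80, 81, 83, 86, 89, 91, 96, 99, 100, 106, 107, 112, 113, 116, 117, 118, 120, 121, 122, 124, 125, 127, 129, 131, 136, 137}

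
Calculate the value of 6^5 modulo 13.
By repeated squaring (mod 13): 6^{1}≡6, 6^{2}≡10, 6^{4}≡9. Then 6^{5} = 6^{4+1} ≡ 9 × 6 ≡ 2 (mod 13)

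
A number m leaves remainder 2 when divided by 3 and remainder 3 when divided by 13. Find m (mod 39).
M = 3 × 13 = 39. M₁ = 13, y₁ ≡ 1 (mod 3). M₂ = 3, y₂ ≡ 9 (mod 13). m = 2×13×1 + 3×3×9 ≡ 29 (mod 39)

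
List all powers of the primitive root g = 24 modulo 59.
24^1, 24^2, ..., 24^{58} mod 59: [24, 45, 18, 19, 43, 29, 47, 7, 50, 20, 8, 15, 6, 26, 34, 49, 55, 22, 56, 46, 42, 5, 2, 48, 31, 36, 38, 27, 58, 35, 14, 41, 40, 16, 30, 12, 52, 9, 39, 51, 44, 53, 33, 25, 10, 4, 37, 3, 13, 17, 54, 57, 11, 28, 23, 21, 32, 1]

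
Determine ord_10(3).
Powers of 3 mod 10: 3^1≡3, 3^2≡9, 3^3≡7, 3^4≡1. So the order of 3 is 4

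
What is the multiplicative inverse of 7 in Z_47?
Since 47 is prime, by Fermat 7^(-1) ≡ 7^{45} ≡ 27 (mod 47). Verify: 7 × 27 = 189 ≡ 1 (mod 47)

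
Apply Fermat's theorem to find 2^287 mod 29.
By Fermat: 2^{28} ≡ 1 mod 29. 287 ≡ 7 mod 28. So 2^{287} ≡ 2^{7} ≡ 12 mod 29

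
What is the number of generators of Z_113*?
There are φ(113-1) = φ(112) = 48 primitive roots modulo 113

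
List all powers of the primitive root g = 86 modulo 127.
86^1, 86^2, ..., 86^{126} mod 127: [86, 30, 40, 11, 57, 76, 59, 121, 119, 74, 14, 61, 39, 52, 27, 36, 48, 64, 43, 15, 20, 69, 92, 38, 93, 124, 123, 37, 7, 94, 83, 26, 77, 18, 24, 32, 85, 71, 10, 98, 46, 19, 110, 62, 125, 82, 67, 47, 105, 13, 102, 9, 12, 16, 106, 99, 5, 49, 23, 73, 55, 31, 126, 41, 97, 87, 116, 70, 51, 68, 6, 8, 53, 113, 66, 88, 75, 100, 91, 79, 63, 84, 112, 107, 58, 35, 89, 34, 3, 4, 90, 120, 33, 44, 101, 50, 109, 103, 95, 42, 56, 117, 29, 81, 108, 17, 65, 2, 45, 60, 80, 22, 114, 25, 118, 115, 111, 21, 28, 122, 78, 104, 54, 72, 96, 1]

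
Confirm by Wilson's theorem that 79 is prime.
(78)! mod 79 = 78. Since this equals -1 mod 79, Wilson confirms 79 is prime.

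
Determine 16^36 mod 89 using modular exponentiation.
By repeated squaring (mod 89): 16^{1}≡16, 16^{2}≡78, 16^{4}≡32, 16^{8}≡45, 16^{16}≡67, 16^{32}≡39. Then 16^{36} = 16^{32+4} ≡ 39 × 32 ≡ 2 (mod 89)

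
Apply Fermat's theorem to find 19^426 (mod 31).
By Fermat: 19^{30} ≡ 1 (mod 31). 426 ≡ 6 (mod 30). So 19^{426} ≡ 19^{6} ≡ 2 (mod 31)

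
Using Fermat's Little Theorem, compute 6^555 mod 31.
By Fermat: 6^{30} ≡ 1 (mod 31). 555 ≡ 15 (mod 30). So 6^{555} ≡ 6^{15} ≡ 30 (mod 31)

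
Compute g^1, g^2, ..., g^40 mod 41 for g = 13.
13^1, 13^2, ..., 13^{40} mod 41: [13, 5, 24, 25, 38, 2, 26, 10, 7, 9, 35, 4, 11, 20, 14, 18, 29, 8, 22, 40, 28, 36, 17, 16, 3, 39, 15, 31, 34, 32, 6, 37, 30, 21, 27, 23, 12, 33, 19, 1]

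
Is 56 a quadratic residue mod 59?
By Euler's criterion: 56^{29} ≡ 58 mod 59. Since this equals -1 (≡ 58), 56 is not a QR.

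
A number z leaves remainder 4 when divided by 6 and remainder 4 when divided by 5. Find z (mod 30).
M = 6 × 5 = 30. M₁ = 5, y₁ ≡ 5 (mod 6). M₂ = 6, y₂ ≡ 1 (mod 5). z = 4×5×5 + 4×6×1 ≡ 4 (mod 30)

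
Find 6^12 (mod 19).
By repeated squaring (mod 19): 6^{1}≡6, 6^{2}≡17, 6^{4}≡4, 6^{8}≡16. Then 6^{12} = 6^{8+4} ≡ 16 × 4 ≡ 7 (mod 19)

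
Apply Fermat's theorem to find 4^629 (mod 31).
By Fermat: 4^{30} ≡ 1 (mod 31). 629 ≡ 29 (mod 30). So 4^{629} ≡ 4^{29} ≡ 8 (mod 31)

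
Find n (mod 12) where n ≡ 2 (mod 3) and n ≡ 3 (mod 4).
M = 3 × 4 = 12. M₁ = 4, y₁ ≡ 1 (mod 3). M₂ = 3, y₂ ≡ 3 (mod 4). n = 2×4×1 + 3×3×3 ≡ 11 (mod 12)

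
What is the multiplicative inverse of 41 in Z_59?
Since 59 is prime, by Fermat 41^(-1) ≡ 41^{57} ≡ 36 mod 59. Verify: 41 × 36 = 1476 ≡ 1 mod 59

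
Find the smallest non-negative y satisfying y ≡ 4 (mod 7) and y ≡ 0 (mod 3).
M = 7 × 3 = 21. M₁ = 3, y₁ ≡ 5 (mod 7). M₂ = 7, y₂ ≡ 1 (mod 3). y = 4×3×5 + 0×7×1 ≡ 18 (mod 21)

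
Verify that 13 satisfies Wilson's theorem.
(12)! mod 13 = 12. Since this equals -1 mod 13, Wilson confirms 13 is prime.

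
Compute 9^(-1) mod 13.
Since 13 is prime, by Fermat 9^(-1) ≡ 9^{11} ≡ 3 mod 13. Verify: 9 × 3 = 27 ≡ 1 mod 13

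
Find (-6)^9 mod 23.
By repeated squaring mod 23: (-6)^{1}≡17, (-6)^{2}≡13, (-6)^{4}≡8, (-6)^{8}≡18. Then (-6)^{9} = (-6)^{8+1} ≡ 18 × 17 ≡ 7 mod 23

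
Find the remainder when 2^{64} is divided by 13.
By Fermat: 2^{12} ≡ 1 mod 13. 64 = 5×12 + 4. So 2^{64} ≡ 2^{4} ≡ 3 mod 13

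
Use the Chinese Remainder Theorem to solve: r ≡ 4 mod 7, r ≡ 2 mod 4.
M = 7 × 4 = 28. M₁ = 4, y₁ ≡ 2 mod 7. M₂ = 7, y₂ ≡ 3 mod 4. r = 4×4×2 + 2×7×3 ≡ 18 mod 28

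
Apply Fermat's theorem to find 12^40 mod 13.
By Fermat: 12^{12} ≡ 1 mod 13. 40 = 3×12 + 4. So 12^{40} ≡ 12^{4} ≡ 1 mod 13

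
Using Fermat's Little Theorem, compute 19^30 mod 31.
By Fermat's Little Theorem, 19^{30} ≡ 1 (mod 31) since 31 is prime and gcd(19, 31) = 1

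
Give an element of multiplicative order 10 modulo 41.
4 has order 10 mod 41 since 4^{10} ≡ 1 mod 41 and no smaller power works.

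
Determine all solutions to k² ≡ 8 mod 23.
The square roots of 8 mod 23 are 13 and 10. Verify: 13² = 169 ≡ 8 mod 23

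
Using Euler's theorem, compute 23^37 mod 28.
By Euler: 23^{12} ≡ 1 (mod 28) since gcd(23, 28) = 1. 37 = 3×12 + 1. So 23^{37} ≡ 23^{1} ≡ 23 (mod 28)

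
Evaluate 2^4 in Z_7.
2^{4} = 16 ≡ 2 mod 7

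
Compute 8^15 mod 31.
By repeated squaring mod 31: 8^{1}≡8, 8^{2}≡2, 8^{4}≡4, 8^{8}≡16. Then 8^{15} = 8^{8+4+2+1} ≡ 16 × 4 × 2 × 8 ≡ 1 mod 31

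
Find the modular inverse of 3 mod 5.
Since 5 is prime, by Fermat 3^(-1) ≡ 3^{3} ≡ 2 (mod 5). Verify: 3 × 2 = 6 ≡ 1 (mod 5)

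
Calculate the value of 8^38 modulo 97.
By repeated squaring mod 97: 8^{1}≡8, 8^{2}≡64, 8^{4}≡22, 8^{8}≡96, 8^{16}≡1, 8^{32}≡1. Then 8^{38} = 8^{32+4+2} ≡ 1 × 22 × 64 ≡ 50 mod 97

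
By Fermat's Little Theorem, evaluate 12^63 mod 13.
By Fermat: 12^{12} ≡ 1 mod 13. 63 = 5×12 + 3. So 12^{63} ≡ 12^{3} ≡ 12 mod 13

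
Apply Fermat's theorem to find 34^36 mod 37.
By Fermat's Little Theorem, 34^{36} ≡ 1 mod 37 since 37 is prime and gcd(34, 37) = 1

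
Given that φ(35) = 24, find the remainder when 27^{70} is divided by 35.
By Euler: 27^{24} ≡ 1 mod 35 since gcd(27, 35) = 1. 70 = 2×24 + 22. So 27^{70} ≡ 27^{22} ≡ 29 mod 35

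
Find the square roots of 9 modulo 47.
The square roots of 9 mod 47 are 3 and 44. Verify: 3² = 9 ≡ 9 (mod 47)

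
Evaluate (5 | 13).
(5/13) = 5^{6} mod 13 = -1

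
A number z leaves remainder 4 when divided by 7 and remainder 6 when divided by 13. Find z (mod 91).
M = 7 × 13 = 91. M₁ = 13, y₁ ≡ 6 (mod 7). M₂ = 7, y₂ ≡ 2 (mod 13). z = 4×13×6 + 6×7×2 ≡ 32 (mod 91)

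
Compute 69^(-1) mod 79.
Since 79 is prime, by Fermat 69^(-1) ≡ 69^{77} ≡ 71 mod 79. Verify: 69 × 71 = 4899 ≡ 1 mod 79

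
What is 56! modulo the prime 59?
(58)! = (56)! × (57) × (58) ≡ -1 mod 59. So (56)! ≡ -1 × [(58)(57)]^(-1) ≡ 29 mod 59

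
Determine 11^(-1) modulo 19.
Since 19 is prime, by Fermat 11^(-1) ≡ 11^{17} ≡ 7 mod 19. Verify: 11 × 7 = 77 ≡ 1 mod 19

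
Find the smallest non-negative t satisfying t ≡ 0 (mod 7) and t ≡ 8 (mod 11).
M = 7 × 11 = 77. M₁ = 11, y₁ ≡ 2 (mod 7). M₂ = 7, y₂ ≡ 8 (mod 11). t = 0×11×2 + 8×7×8 ≡ 63 (mod 77)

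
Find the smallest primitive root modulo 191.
g = 19. For each prime q|190: 19^{95}≡190, 19^{38}≡39, 19^{10}≡52, none ≡ 1, so ord_191(19) = 190 and 19 is a primitive root.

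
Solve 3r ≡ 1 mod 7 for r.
Since 7 is prime, by Fermat 3^(-1) ≡ 3^{5} ≡ 5 mod 7. Verify: 3 × 5 = 15 ≡ 1 mod 7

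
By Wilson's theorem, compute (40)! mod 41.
By Wilson's theorem, (40)! ≡ -1 ≡ 40 mod 41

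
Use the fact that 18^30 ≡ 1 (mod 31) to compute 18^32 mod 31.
By Fermat: 18^{30} ≡ 1 (mod 31). So 18^{32} = 18^{30} · 18^{2} ≡ 18^{2} ≡ 14 (mod 31)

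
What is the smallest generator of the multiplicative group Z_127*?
g = 3. Powers: [3, 9, 27, 81, 116, 94, 28, 84, 125, ...] generates all 126 non-zero residues.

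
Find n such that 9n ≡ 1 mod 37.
Since 37 is prime, by Fermat 9^(-1) ≡ 9^{35} ≡ 33 mod 37. Verify: 9 × 33 = 297 ≡ 1 mod 37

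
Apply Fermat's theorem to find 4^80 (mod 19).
By Fermat: 4^{18} ≡ 1 (mod 19). 80 = 4×18 + 8. So 4^{80} ≡ 4^{8} ≡ 5 (mod 19)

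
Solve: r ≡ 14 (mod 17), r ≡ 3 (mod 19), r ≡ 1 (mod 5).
M = 17 × 19 × 5 = 1615. M₁ = 95, y₁ ≡ 12 (mod 17). M₂ = 85, y₂ ≡ 17 (mod 19). M₃ = 323, y₃ ≡ 2 (mod 5). r = 14×95×12 + 3×85×17 + 1×323×2 ≡ 1561 (mod 1615)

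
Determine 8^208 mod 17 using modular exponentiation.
Using Fermat: 8^{16} ≡ 1 mod 17. 208 ≡ 0 mod 16. So 8^{208} ≡ 8^{0} ≡ 1 mod 17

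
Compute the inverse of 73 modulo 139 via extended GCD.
Extended GCD: 73(40) + 139(-21) = 1. So 73^(-1) ≡ 40 mod 139. Verify: 73 × 40 = 2920 ≡ 1 mod 139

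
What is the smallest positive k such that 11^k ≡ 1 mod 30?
Powers of 11 mod 30: 11^1≡11, 11^2≡1. Order = 2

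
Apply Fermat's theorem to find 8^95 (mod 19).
By Fermat: 8^{18} ≡ 1 (mod 19). 95 = 5×18 + 5. So 8^{95} ≡ 8^{5} ≡ 12 (mod 19)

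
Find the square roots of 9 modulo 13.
The square roots of 9 mod 13 are 3 and 10. Verify: 3² = 9 ≡ 9 mod 13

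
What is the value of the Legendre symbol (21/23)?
(21/23) = 21^{11} mod 23 = -1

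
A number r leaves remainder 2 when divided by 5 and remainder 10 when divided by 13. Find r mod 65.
M = 5 × 13 = 65. M₁ = 13, y₁ ≡ 2 mod 5. M₂ = 5, y₂ ≡ 8 mod 13. r = 2×13×2 + 10×5×8 ≡ 62 mod 65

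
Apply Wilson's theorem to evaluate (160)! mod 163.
(162)! = (160)! × (161) × (162) ≡ -1 (mod 163). So (160)! ≡ -1 × [(162)(161)]^(-1) ≡ 81 (mod 163)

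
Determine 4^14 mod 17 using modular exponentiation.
By repeated squaring mod 17: 4^{1}≡4, 4^{2}≡16, 4^{4}≡1, 4^{8}≡1. Then 4^{14} = 4^{8+4+2} ≡ 1 × 1 × 16 ≡ 16 mod 17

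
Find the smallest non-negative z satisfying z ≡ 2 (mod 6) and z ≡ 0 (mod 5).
M = 6 × 5 = 30. M₁ = 5, y₁ ≡ 5 (mod 6). M₂ = 6, y₂ ≡ 1 (mod 5). z = 2×5×5 + 0×6×1 ≡ 20 (mod 30)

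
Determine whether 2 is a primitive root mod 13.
ord_13(2) divides 12. For each prime q|12: 2^{6}≡12, 2^{4}≡3, none ≡ 1. So 2 has order 12 and is a primitive root mod 13.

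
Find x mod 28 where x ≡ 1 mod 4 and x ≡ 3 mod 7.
M = 4 × 7 = 28. M₁ = 7, y₁ ≡ 3 mod 4. M₂ = 4, y₂ ≡ 2 mod 7. x = 1×7×3 + 3×4×2 ≡ 17 mod 28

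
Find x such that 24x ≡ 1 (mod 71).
Since 71 is prime, by Fermat 24^(-1) ≡ 24^{69} ≡ 3 (mod 71). Verify: 24 × 3 = 72 ≡ 1 (mod 71)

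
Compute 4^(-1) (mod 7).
Since 7 is prime, by Fermat 4^(-1) ≡ 4^{5} ≡ 2 (mod 7). Verify: 4 × 2 = 8 ≡ 1 (mod 7)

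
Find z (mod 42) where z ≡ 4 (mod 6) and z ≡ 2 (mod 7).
M = 6 × 7 = 42. M₁ = 7, y₁ ≡ 1 (mod 6). M₂ = 6, y₂ ≡ 6 (mod 7). z = 4×7×1 + 2×6×6 ≡ 16 (mod 42)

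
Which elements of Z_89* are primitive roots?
There are φ(88) = 40 primitive roots mod 89: {3, 6, 7, 13, 14, 15, 19, 23, 24, 26, 27, 28, 29, 30, 31, 33, 35, 38, 41, 43, 46, 48, 51, 54, 56, 58, 59, 60, 61, 62, 63, 65, 66, 70, 74, 75, 76, 82, 83, 86}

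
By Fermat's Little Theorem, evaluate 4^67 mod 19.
By Fermat: 4^{18} ≡ 1 (mod 19). 67 = 3×18 + 13. So 4^{67} ≡ 4^{13} ≡ 9 (mod 19)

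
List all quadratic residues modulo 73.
Squares in Z_73*: {1, 2, 3, 4, 6, 8, 9, 12, 16, 18, 19, 23, 24, 25, 27, 32, 35, 36, 37, 38, 41, 46, 48, 49, 50, 54, 55, 57, 61, 64, 65, 67, 69, 70, 71, 72}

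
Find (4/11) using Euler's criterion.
(4/11) = 4^{5} mod 11 = 1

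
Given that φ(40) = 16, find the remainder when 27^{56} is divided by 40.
By Euler: 27^{16} ≡ 1 (mod 40) since gcd(27, 40) = 1. 56 = 3×16 + 8. So 27^{56} ≡ 27^{8} ≡ 1 (mod 40)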